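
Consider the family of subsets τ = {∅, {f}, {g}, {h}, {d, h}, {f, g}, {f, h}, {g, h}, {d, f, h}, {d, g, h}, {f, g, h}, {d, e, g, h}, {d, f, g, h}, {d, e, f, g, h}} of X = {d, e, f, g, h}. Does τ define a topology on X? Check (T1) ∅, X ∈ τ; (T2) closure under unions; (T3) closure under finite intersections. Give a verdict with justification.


τ IS a topology on X.

Axiom (T1): ∅ ∈ τ? Yes; X ∈ τ? Yes.
Axiom (T2/T3): check pairwise unions and intersections of members of τ.
All pairwise intersections and unions checked — each lies in τ. Therefore τ satisfies (T1), (T2), (T3): it IS a topology on X.


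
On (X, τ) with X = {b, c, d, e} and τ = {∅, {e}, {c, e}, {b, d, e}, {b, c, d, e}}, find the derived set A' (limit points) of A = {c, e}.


A' = {b, c, d}

For each x ∈ X, list the open sets U ∈ τ with x ∈ U, then check whether U ∩ (A ∖ {x}) ≠ ∅ for every such U.
  x = b: opens ∋ x are {b, d, e}, {b, c, d, e}; each meets A ∖ {b}, so x IS a limit point.
  x = c: opens ∋ x are {c, e}, {b, c, d, e}; each meets A ∖ {c}, so x IS a limit point.
  x = d: opens ∋ x are {b, d, e}, {b, c, d, e}; each meets A ∖ {d}, so x IS a limit point.
  x = e: open {e} ∋ x has {e} ∩ (A ∖ {e}) = ∅, so x is NOT a limit point.
Collecting: A' = {b, c, d}.


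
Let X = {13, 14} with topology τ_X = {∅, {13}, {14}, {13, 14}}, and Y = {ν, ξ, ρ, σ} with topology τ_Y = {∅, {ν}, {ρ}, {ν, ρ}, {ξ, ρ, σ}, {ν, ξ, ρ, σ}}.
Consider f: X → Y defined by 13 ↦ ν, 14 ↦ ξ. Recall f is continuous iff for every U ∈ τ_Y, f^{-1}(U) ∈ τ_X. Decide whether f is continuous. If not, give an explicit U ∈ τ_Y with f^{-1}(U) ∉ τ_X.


f IS continuous.

Compute f^{-1}(U) for each U ∈ τ_Y:
  U = ∅: f^{-1}(U) = ∅ ∈ τ_X ✓.
  U = {ν}: f^{-1}(U) = {13} ∈ τ_X ✓.
  U = {ρ}: f^{-1}(U) = ∅ ∈ τ_X ✓.
  U = {ν, ρ}: f^{-1}(U) = {13} ∈ τ_X ✓.
  U = {ξ, ρ, σ}: f^{-1}(U) = {14} ∈ τ_X ✓.
  U = {ν, ξ, ρ, σ}: f^{-1}(U) = {13, 14} ∈ τ_X ✓.
Every preimage lies in τ_X, so f IS continuous.


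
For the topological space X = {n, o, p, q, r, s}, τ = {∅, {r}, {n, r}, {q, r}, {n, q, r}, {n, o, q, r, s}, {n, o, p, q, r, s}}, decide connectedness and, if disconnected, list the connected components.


(X, τ) is connected.

Find clopen sets (U ∈ τ with X ∖ U ∈ τ):
  U = ∅, X ∖ U = {n, o, p, q, r, s} — both open, so U is clopen.
  U = {n, o, p, q, r, s}, X ∖ U = ∅ — both open, so U is clopen.
Only trivial clopens (∅ and X) exist, so (X, τ) is connected.
Compute connected components by grouping points that agree on all clopens:
  component: {n, o, p, q, r, s}


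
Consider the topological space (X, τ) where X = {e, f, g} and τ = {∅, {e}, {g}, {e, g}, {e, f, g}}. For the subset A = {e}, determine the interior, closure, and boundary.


int(A) = {e}, cl(A) = {e, f}, ∂A = {f}.

Closed sets in (X, τ) are complements of opens:
  closed(X, τ) = {∅, {f}, {e, f}, {f, g}, {e, f, g}}.
int(A) = ⋃ {U ∈ τ : U ⊆ A}. Opens contained in A: ∅, {e}.
Taking the union of these: int(A) = {e}.
cl(A) = ⋂ {C closed : A ⊆ C}. Closed sets containing A: {e, f}, {e, f, g}.
Intersecting these: cl(A) = {e, f}.
∂A = cl(A) ∖ int(A) = {e, f} ∖ {e} = {f}.


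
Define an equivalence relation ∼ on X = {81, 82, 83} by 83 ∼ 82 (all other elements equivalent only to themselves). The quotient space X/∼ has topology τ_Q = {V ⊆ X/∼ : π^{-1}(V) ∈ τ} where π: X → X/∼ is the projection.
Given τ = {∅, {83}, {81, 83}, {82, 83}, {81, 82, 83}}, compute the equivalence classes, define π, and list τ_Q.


X/∼ = {[81], [82=83]}; |τ_Q| = 3.

Equivalence classes: [81], [82=83].
Quotient map π: X → X/∼ sends 81 ↦ [81], 82 ↦ [82=83], 83 ↦ [82=83].
For each subset V ⊆ X/∼, compute π^{-1}(V) ⊆ X and check whether π^{-1}(V) ∈ τ. V is open in τ_Q iff π^{-1}(V) ∈ τ.
  V = {}: π^{-1}(V) = ∅ ∈ τ ✓.
  V = {[81]}: π^{-1}(V) = {81} ∉ τ ✗.
  V = {[82=83]}: π^{-1}(V) = {82, 83} ∈ τ ✓.
  V = {[81], [82=83]}: π^{-1}(V) = {81, 82, 83} ∈ τ ✓.
Open sets in the quotient: τ_Q = {{}, {[82=83]}, {[81], [82=83]}} (3 elements).


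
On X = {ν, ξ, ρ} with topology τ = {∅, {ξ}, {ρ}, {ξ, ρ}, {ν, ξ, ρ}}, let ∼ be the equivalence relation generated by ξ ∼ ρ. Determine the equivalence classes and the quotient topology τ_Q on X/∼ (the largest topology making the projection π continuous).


X/∼ = {[ν], [ξ=ρ]}; |τ_Q| = 3.

Equivalence classes: [ν], [ξ=ρ].
Quotient map π: X → X/∼ sends ν ↦ [ν], ξ ↦ [ξ=ρ], ρ ↦ [ξ=ρ].
For each subset V ⊆ X/∼, compute π^{-1}(V) ⊆ X and check whether π^{-1}(V) ∈ τ. V is open in τ_Q iff π^{-1}(V) ∈ τ.
  V = {}: π^{-1}(V) = ∅ ∈ τ ✓.
  V = {[ν]}: π^{-1}(V) = {ν} ∉ τ ✗.
  V = {[ξ=ρ]}: π^{-1}(V) = {ξ, ρ} ∈ τ ✓.
  V = {[ν], [ξ=ρ]}: π^{-1}(V) = {ν, ξ, ρ} ∈ τ ✓.
Open sets in the quotient: τ_Q = {{}, {[ξ=ρ]}, {[ν], [ξ=ρ]}} (3 elements).


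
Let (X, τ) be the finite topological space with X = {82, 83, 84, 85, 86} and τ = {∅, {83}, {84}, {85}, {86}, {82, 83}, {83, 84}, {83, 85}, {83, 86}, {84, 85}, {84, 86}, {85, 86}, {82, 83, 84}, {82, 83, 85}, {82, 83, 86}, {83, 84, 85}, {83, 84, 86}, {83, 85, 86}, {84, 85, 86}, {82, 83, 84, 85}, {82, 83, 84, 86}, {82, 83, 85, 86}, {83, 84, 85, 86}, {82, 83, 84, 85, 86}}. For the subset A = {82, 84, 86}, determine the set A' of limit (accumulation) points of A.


A' = ∅

For each x ∈ X, list the open sets U ∈ τ with x ∈ U, then check whether U ∩ (A ∖ {x}) ≠ ∅ for every such U.
  x = 82: open {82, 83} ∋ x has {82, 83} ∩ (A ∖ {82}) = ∅, so x is NOT a limit point.
  x = 83: open {83} ∋ x has {83} ∩ (A ∖ {83}) = ∅, so x is NOT a limit point.
  x = 84: open {84} ∋ x has {84} ∩ (A ∖ {84}) = ∅, so x is NOT a limit point.
  x = 85: open {85} ∋ x has {85} ∩ (A ∖ {85}) = ∅, so x is NOT a limit point.
  x = 86: open {86} ∋ x has {86} ∩ (A ∖ {86}) = ∅, so x is NOT a limit point.
Collecting: A' = ∅.


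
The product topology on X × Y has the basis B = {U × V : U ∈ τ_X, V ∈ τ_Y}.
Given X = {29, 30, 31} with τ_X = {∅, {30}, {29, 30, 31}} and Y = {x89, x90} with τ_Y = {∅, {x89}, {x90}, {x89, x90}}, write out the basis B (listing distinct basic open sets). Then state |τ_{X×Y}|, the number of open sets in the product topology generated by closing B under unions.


Basis B = {∅ × ∅, {30} × {x89}, {30} × {x90}, {30} × {x89, x90}, {29, 30, 31} × {x89}, {29, 30, 31} × {x90}, {29, 30, 31} × {x89, x90}}; |τ_{X×Y}| = 9.

Enumerate products U × V with U ∈ τ_X, V ∈ τ_Y (deduplicated):
  ∅ × ∅ = {} (∅)
  {30} × {x89} = {(30,x89)}
  {30} × {x90} = {(30,x90)}
  {30} × {x89, x90} = {(30,x89), (30,x90)}
  {29, 30, 31} × {x89} = {(29,x89), (30,x89), (31,x89)}
  {29, 30, 31} × {x90} = {(29,x90), (30,x90), (31,x90)}
  {29, 30, 31} × {x89, x90} = {(29,x89), (29,x90), (30,x89), (30,x90), (31,x89), (31,x90)}
These 7 distinct sets form the basis B.
Close under arbitrary unions to get τ_{X×Y}; counting gives |τ_{X×Y}| = 9.


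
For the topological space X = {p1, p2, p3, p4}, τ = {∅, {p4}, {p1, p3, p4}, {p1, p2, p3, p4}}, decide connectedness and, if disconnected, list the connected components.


(X, τ) is connected.

Find clopen sets (U ∈ τ with X ∖ U ∈ τ):
  U = ∅, X ∖ U = {p1, p2, p3, p4} — both open, so U is clopen.
  U = {p1, p2, p3, p4}, X ∖ U = ∅ — both open, so U is clopen.
Only trivial clopens (∅ and X) exist, so (X, τ) is connected.
Compute connected components by grouping points that agree on all clopens:
  component: {p1, p2, p3, p4}


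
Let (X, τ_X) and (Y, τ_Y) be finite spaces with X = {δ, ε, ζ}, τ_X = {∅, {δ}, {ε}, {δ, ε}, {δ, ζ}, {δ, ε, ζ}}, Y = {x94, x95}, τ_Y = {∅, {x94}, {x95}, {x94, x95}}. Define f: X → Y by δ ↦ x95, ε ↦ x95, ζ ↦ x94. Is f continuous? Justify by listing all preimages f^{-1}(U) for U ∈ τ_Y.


f is NOT continuous.

Compute f^{-1}(U) for each U ∈ τ_Y:
  U = ∅: f^{-1}(U) = ∅ ∈ τ_X ✓.
  U = {x94}: f^{-1}(U) = {ζ} ∉ τ_X ✗.
  U = {x95}: f^{-1}(U) = {δ, ε} ∈ τ_X ✓.
  U = {x94, x95}: f^{-1}(U) = {δ, ε, ζ} ∈ τ_X ✓.
Found U = {x94} with f^{-1}(U) = {ζ} not in τ_X. Therefore f is NOT continuous.


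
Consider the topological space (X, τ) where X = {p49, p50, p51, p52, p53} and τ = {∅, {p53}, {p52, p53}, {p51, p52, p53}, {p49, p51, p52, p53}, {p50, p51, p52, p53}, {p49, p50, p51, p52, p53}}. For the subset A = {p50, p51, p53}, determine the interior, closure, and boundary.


int(A) = {p53}, cl(A) = {p49, p50, p51, p52, p53}, ∂A = {p49, p50, p51, p52}.

Closed sets in (X, τ) are complements of opens:
  closed(X, τ) = {∅, {p49}, {p50}, {p49, p50}, {p49, p50, p51}, {p49, p50, p51, p52}, {p49, p50, p51, p52, p53}}.
int(A) = ⋃ {U ∈ τ : U ⊆ A}. Opens contained in A: ∅, {p53}.
Taking the union of these: int(A) = {p53}.
cl(A) = ⋂ {C closed : A ⊆ C}. Closed sets containing A: {p49, p50, p51, p52, p53}.
Intersecting these: cl(A) = {p49, p50, p51, p52, p53}.
∂A = cl(A) ∖ int(A) = {p49, p50, p51, p52, p53} ∖ {p53} = {p49, p50, p51, p52}.


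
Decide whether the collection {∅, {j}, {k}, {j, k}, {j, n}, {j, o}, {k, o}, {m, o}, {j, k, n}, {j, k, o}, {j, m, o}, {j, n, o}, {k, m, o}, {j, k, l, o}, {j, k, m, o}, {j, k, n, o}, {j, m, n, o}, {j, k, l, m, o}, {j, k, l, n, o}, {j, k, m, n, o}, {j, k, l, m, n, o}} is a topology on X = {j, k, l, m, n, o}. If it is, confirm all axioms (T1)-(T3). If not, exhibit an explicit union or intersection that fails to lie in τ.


τ is NOT a topology on X.

Axiom (T1): ∅ ∈ τ? Yes; X ∈ τ? Yes.
Axiom (T2/T3): check pairwise unions and intersections of members of τ.
Counterexample for (T3): {j, o} ∩ {k, o} = {o} ∉ τ. Therefore τ is NOT a topology.


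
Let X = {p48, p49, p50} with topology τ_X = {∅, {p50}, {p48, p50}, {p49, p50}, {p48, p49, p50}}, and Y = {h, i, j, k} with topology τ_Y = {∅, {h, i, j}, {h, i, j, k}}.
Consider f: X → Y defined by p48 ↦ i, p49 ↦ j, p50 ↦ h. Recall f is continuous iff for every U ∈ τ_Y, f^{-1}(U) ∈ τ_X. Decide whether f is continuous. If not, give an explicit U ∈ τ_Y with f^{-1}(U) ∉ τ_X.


f IS continuous.

Compute f^{-1}(U) for each U ∈ τ_Y:
  U = ∅: f^{-1}(U) = ∅ ∈ τ_X ✓.
  U = {h, i, j}: f^{-1}(U) = {p48, p49, p50} ∈ τ_X ✓.
  U = {h, i, j, k}: f^{-1}(U) = {p48, p49, p50} ∈ τ_X ✓.
Every preimage lies in τ_X, so f IS continuous.


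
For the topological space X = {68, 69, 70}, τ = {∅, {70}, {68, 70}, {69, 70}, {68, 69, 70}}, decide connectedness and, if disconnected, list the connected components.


(X, τ) is connected.

Find clopen sets (U ∈ τ with X ∖ U ∈ τ):
  U = ∅, X ∖ U = {68, 69, 70} — both open, so U is clopen.
  U = {68, 69, 70}, X ∖ U = ∅ — both open, so U is clopen.
Only trivial clopens (∅ and X) exist, so (X, τ) is connected.
Compute connected components by grouping points that agree on all clopens:
  component: {68, 69, 70}


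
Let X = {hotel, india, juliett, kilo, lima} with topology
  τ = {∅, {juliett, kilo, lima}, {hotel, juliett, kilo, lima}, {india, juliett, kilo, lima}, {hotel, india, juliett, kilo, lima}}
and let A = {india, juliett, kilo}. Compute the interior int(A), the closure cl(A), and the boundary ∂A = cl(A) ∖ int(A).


int(A) = ∅, cl(A) = {hotel, india, juliett, kilo, lima}, ∂A = {hotel, india, juliett, kilo, lima}.

Closed sets in (X, τ) are complements of opens:
  closed(X, τ) = {∅, {hotel}, {india}, {hotel, india}, {hotel, india, juliett, kilo, lima}}.
int(A) = ⋃ {U ∈ τ : U ⊆ A}. Opens contained in A: ∅.
Taking the union of these: int(A) = ∅.
cl(A) = ⋂ {C closed : A ⊆ C}. Closed sets containing A: {hotel, india, juliett, kilo, lima}.
Intersecting these: cl(A) = {hotel, india, juliett, kilo, lima}.
∂A = cl(A) ∖ int(A) = {hotel, india, juliett, kilo, lima} ∖ ∅ = {hotel, india, juliett, kilo, lima}.


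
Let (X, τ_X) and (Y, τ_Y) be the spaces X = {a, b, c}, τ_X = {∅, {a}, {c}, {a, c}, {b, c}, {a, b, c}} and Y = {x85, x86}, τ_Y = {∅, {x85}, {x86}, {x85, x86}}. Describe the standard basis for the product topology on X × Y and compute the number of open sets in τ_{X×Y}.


Basis B = {∅ × ∅, {a} × {x85}, {a} × {x86}, {c} × {x85}, {c} × {x86}, {a} × {x85, x86}, {a, c} × {x85}, {a, c} × {x86}, {b, c} × {x85}, {b, c} × {x86}, {c} × {x85, x86}, {a, b, c} × {x85}, {a, b, c} × {x86}, {a, c} × {x85, x86}, {b, c} × {x85, x86}, {a, b, c} × {x85, x86}}; |τ_{X×Y}| = 36.

Enumerate products U × V with U ∈ τ_X, V ∈ τ_Y (deduplicated):
  ∅ × ∅ = {} (∅)
  {a} × {x85} = {(a,x85)}
  {a} × {x86} = {(a,x86)}
  {c} × {x85} = {(c,x85)}
  {c} × {x86} = {(c,x86)}
  {a} × {x85, x86} = {(a,x85), (a,x86)}
  {a, c} × {x85} = {(a,x85), (c,x85)}
  {a, c} × {x86} = {(a,x86), (c,x86)}
  {b, c} × {x85} = {(b,x85), (c,x85)}
  {b, c} × {x86} = {(b,x86), (c,x86)}
  {c} × {x85, x86} = {(c,x85), (c,x86)}
  {a, b, c} × {x85} = {(a,x85), (b,x85), (c,x85)}
  {a, b, c} × {x86} = {(a,x86), (b,x86), (c,x86)}
  {a, c} × {x85, x86} = {(a,x85), (a,x86), (c,x85), (c,x86)}
  {b, c} × {x85, x86} = {(b,x85), (b,x86), (c,x85), (c,x86)}
  {a, b, c} × {x85, x86} = {(a,x85), (a,x86), (b,x85), (b,x86), (c,x85), (c,x86)}
These 16 distinct sets form the basis B.
Close under arbitrary unions to get τ_{X×Y}; counting gives |τ_{X×Y}| = 36.


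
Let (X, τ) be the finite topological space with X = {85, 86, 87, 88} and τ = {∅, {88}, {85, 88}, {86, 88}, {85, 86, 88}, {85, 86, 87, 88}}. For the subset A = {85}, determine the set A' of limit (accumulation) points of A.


A' = {87}

For each x ∈ X, list the open sets U ∈ τ with x ∈ U, then check whether U ∩ (A ∖ {x}) ≠ ∅ for every such U.
  x = 85: open {85, 88} ∋ x has {85, 88} ∩ (A ∖ {85}) = ∅, so x is NOT a limit point.
  x = 86: open {86, 88} ∋ x has {86, 88} ∩ (A ∖ {86}) = ∅, so x is NOT a limit point.
  x = 87: opens ∋ x are {85, 86, 87, 88}; each meets A ∖ {87}, so x IS a limit point.
  x = 88: open {88} ∋ x has {88} ∩ (A ∖ {88}) = ∅, so x is NOT a limit point.
Collecting: A' = {87}.


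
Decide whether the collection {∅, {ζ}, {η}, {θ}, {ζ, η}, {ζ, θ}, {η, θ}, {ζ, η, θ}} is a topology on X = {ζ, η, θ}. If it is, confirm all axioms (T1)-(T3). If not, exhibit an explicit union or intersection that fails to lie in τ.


τ IS a topology on X.

Axiom (T1): ∅ ∈ τ? Yes; X ∈ τ? Yes.
Axiom (T2/T3): check pairwise unions and intersections of members of τ.
All pairwise intersections and unions checked — each lies in τ. Therefore τ satisfies (T1), (T2), (T3): it IS a topology on X.


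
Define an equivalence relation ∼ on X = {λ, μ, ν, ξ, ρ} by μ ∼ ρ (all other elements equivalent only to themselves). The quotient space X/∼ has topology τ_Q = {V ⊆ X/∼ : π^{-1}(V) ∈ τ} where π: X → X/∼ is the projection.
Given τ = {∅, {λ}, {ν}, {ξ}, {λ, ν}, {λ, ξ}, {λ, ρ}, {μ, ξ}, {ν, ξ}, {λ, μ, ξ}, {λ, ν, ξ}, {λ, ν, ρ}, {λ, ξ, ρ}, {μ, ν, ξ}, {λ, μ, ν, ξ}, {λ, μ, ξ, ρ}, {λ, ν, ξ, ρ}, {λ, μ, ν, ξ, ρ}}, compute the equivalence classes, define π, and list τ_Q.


X/∼ = {[λ], [μ=ρ], [ν], [ξ]}; |τ_Q| = 10.

Equivalence classes: [λ], [μ=ρ], [ν], [ξ].
Quotient map π: X → X/∼ sends λ ↦ [λ], μ ↦ [μ=ρ], ν ↦ [ν], ξ ↦ [ξ], ρ ↦ [μ=ρ].
For each subset V ⊆ X/∼, compute π^{-1}(V) ⊆ X and check whether π^{-1}(V) ∈ τ. V is open in τ_Q iff π^{-1}(V) ∈ τ.
  V = {}: π^{-1}(V) = ∅ ∈ τ ✓.
  V = {[λ]}: π^{-1}(V) = {λ} ∈ τ ✓.
  V = {[μ=ρ]}: π^{-1}(V) = {μ, ρ} ∉ τ ✗.
  V = {[λ], [μ=ρ]}: π^{-1}(V) = {λ, μ, ρ} ∉ τ ✗.
  V = {[ν]}: π^{-1}(V) = {ν} ∈ τ ✓.
  V = {[λ], [ν]}: π^{-1}(V) = {λ, ν} ∈ τ ✓.
  V = {[μ=ρ], [ν]}: π^{-1}(V) = {μ, ν, ρ} ∉ τ ✗.
  V = {[λ], [μ=ρ], [ν]}: π^{-1}(V) = {λ, μ, ν, ρ} ∉ τ ✗.
  V = {[ξ]}: π^{-1}(V) = {ξ} ∈ τ ✓.
  V = {[λ], [ξ]}: π^{-1}(V) = {λ, ξ} ∈ τ ✓.
  V = {[μ=ρ], [ξ]}: π^{-1}(V) = {μ, ξ, ρ} ∉ τ ✗.
  V = {[λ], [μ=ρ], [ξ]}: π^{-1}(V) = {λ, μ, ξ, ρ} ∈ τ ✓.
  V = {[ν], [ξ]}: π^{-1}(V) = {ν, ξ} ∈ τ ✓.
  V = {[λ], [ν], [ξ]}: π^{-1}(V) = {λ, ν, ξ} ∈ τ ✓.
  V = {[μ=ρ], [ν], [ξ]}: π^{-1}(V) = {μ, ν, ξ, ρ} ∉ τ ✗.
  V = {[λ], [μ=ρ], [ν], [ξ]}: π^{-1}(V) = {λ, μ, ν, ξ, ρ} ∈ τ ✓.
Open sets in the quotient: τ_Q = {{}, {[λ]}, {[ν]}, {[λ], [ν]}, {[ξ]}, {[λ], [ξ]}, {[λ], [μ=ρ], [ξ]}, {[ν], [ξ]}, {[λ], [ν], [ξ]}, {[λ], [μ=ρ], [ν], [ξ]}} (10 elements).


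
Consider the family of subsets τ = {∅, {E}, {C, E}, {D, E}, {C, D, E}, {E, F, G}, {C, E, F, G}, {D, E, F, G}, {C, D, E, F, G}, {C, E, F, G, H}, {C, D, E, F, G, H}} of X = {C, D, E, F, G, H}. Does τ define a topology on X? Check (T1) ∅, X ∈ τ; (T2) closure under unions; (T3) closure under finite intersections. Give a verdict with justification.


τ IS a topology on X.

Axiom (T1): ∅ ∈ τ? Yes; X ∈ τ? Yes.
Axiom (T2/T3): check pairwise unions and intersections of members of τ.
All pairwise intersections and unions checked — each lies in τ. Therefore τ satisfies (T1), (T2), (T3): it IS a topology on X.


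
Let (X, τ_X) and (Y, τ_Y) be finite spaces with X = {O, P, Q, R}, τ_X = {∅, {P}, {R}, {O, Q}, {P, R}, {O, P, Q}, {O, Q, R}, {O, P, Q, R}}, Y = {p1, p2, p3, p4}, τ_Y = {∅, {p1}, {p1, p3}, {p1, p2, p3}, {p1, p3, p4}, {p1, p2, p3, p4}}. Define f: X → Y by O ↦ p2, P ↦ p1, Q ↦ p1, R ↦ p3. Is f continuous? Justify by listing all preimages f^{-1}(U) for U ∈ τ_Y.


f is NOT continuous.

Compute f^{-1}(U) for each U ∈ τ_Y:
  U = ∅: f^{-1}(U) = ∅ ∈ τ_X ✓.
  U = {p1}: f^{-1}(U) = {P, Q} ∉ τ_X ✗.
  U = {p1, p3}: f^{-1}(U) = {P, Q, R} ∉ τ_X ✗.
  U = {p1, p2, p3}: f^{-1}(U) = {O, P, Q, R} ∈ τ_X ✓.
  U = {p1, p3, p4}: f^{-1}(U) = {P, Q, R} ∉ τ_X ✗.
  U = {p1, p2, p3, p4}: f^{-1}(U) = {O, P, Q, R} ∈ τ_X ✓.
Found U = {p1} with f^{-1}(U) = {P, Q} not in τ_X. Therefore f is NOT continuous.


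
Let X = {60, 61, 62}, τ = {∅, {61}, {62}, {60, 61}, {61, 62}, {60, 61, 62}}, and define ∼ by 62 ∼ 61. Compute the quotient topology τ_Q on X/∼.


X/∼ = {[60], [61=62]}; |τ_Q| = 3.

Equivalence classes: [60], [61=62].
Quotient map π: X → X/∼ sends 60 ↦ [60], 61 ↦ [61=62], 62 ↦ [61=62].
For each subset V ⊆ X/∼, compute π^{-1}(V) ⊆ X and check whether π^{-1}(V) ∈ τ. V is open in τ_Q iff π^{-1}(V) ∈ τ.
  V = {}: π^{-1}(V) = ∅ ∈ τ ✓.
  V = {[60]}: π^{-1}(V) = {60} ∉ τ ✗.
  V = {[61=62]}: π^{-1}(V) = {61, 62} ∈ τ ✓.
  V = {[60], [61=62]}: π^{-1}(V) = {60, 61, 62} ∈ τ ✓.
Open sets in the quotient: τ_Q = {{}, {[61=62]}, {[60], [61=62]}} (3 elements).


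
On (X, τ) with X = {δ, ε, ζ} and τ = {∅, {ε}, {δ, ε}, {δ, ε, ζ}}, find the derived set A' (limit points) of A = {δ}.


A' = {ζ}

For each x ∈ X, list the open sets U ∈ τ with x ∈ U, then check whether U ∩ (A ∖ {x}) ≠ ∅ for every such U.
  x = δ: open {δ, ε} ∋ x has {δ, ε} ∩ (A ∖ {δ}) = ∅, so x is NOT a limit point.
  x = ε: open {ε} ∋ x has {ε} ∩ (A ∖ {ε}) = ∅, so x is NOT a limit point.
  x = ζ: opens ∋ x are {δ, ε, ζ}; each meets A ∖ {ζ}, so x IS a limit point.
Collecting: A' = {ζ}.


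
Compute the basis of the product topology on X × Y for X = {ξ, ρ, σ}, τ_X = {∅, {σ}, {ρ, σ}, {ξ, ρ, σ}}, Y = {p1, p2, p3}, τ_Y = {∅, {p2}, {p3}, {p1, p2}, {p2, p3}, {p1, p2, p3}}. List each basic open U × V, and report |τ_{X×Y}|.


Basis B = {∅ × ∅, {σ} × {p2}, {σ} × {p3}, {ρ, σ} × {p2}, {ρ, σ} × {p3}, {σ} × {p1, p2}, {σ} × {p2, p3}, {ξ, ρ, σ} × {p2}, {ξ, ρ, σ} × {p3}, {σ} × {p1, p2, p3}, {ρ, σ} × {p1, p2}, {ρ, σ} × {p2, p3}, {ξ, ρ, σ} × {p1, p2}, {ξ, ρ, σ} × {p2, p3}, {ρ, σ} × {p1, p2, p3}, {ξ, ρ, σ} × {p1, p2, p3}}; |τ_{X×Y}| = 40.

Enumerate products U × V with U ∈ τ_X, V ∈ τ_Y (deduplicated):
  ∅ × ∅ = {} (∅)
  {σ} × {p2} = {(σ,p2)}
  {σ} × {p3} = {(σ,p3)}
  {ρ, σ} × {p2} = {(ρ,p2), (σ,p2)}
  {ρ, σ} × {p3} = {(ρ,p3), (σ,p3)}
  {σ} × {p1, p2} = {(σ,p1), (σ,p2)}
  {σ} × {p2, p3} = {(σ,p2), (σ,p3)}
  {ξ, ρ, σ} × {p2} = {(ξ,p2), (ρ,p2), (σ,p2)}
  {ξ, ρ, σ} × {p3} = {(ξ,p3), (ρ,p3), (σ,p3)}
  {σ} × {p1, p2, p3} = {(σ,p1), (σ,p2), (σ,p3)}
  {ρ, σ} × {p1, p2} = {(ρ,p1), (ρ,p2), (σ,p1), (σ,p2)}
  {ρ, σ} × {p2, p3} = {(ρ,p2), (ρ,p3), (σ,p2), (σ,p3)}
  {ξ, ρ, σ} × {p1, p2} = {(ξ,p1), (ξ,p2), (ρ,p1), (ρ,p2), (σ,p1), (σ,p2)}
  {ξ, ρ, σ} × {p2, p3} = {(ξ,p2), (ξ,p3), (ρ,p2), (ρ,p3), (σ,p2), (σ,p3)}
  {ρ, σ} × {p1, p2, p3} = {(ρ,p1), (ρ,p2), (ρ,p3), (σ,p1), (σ,p2), (σ,p3)}
  {ξ, ρ, σ} × {p1, p2, p3} = {(ξ,p1), (ξ,p2), (ξ,p3), (ρ,p1), (ρ,p2), (ρ,p3), (σ,p1), (σ,p2), (σ,p3)}
These 16 distinct sets form the basis B.
Close under arbitrary unions to get τ_{X×Y}; counting gives |τ_{X×Y}| = 40.


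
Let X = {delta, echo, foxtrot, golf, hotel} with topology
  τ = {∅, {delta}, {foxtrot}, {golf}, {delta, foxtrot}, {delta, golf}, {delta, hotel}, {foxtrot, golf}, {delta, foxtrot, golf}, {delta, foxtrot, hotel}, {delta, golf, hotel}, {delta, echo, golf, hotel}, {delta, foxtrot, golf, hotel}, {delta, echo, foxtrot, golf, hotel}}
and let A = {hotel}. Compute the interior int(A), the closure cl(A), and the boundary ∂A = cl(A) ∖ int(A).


int(A) = ∅, cl(A) = {echo, hotel}, ∂A = {echo, hotel}.

Closed sets in (X, τ) are complements of opens:
  closed(X, τ) = {∅, {echo}, {foxtrot}, {echo, foxtrot}, {echo, golf}, {echo, hotel}, {delta, echo, hotel}, {echo, foxtrot, golf}, {echo, foxtrot, hotel}, {echo, golf, hotel}, {delta, echo, foxtrot, hotel}, {delta, echo, golf, hotel}, {echo, foxtrot, golf, hotel}, {delta, echo, foxtrot, golf, hotel}}.
int(A) = ⋃ {U ∈ τ : U ⊆ A}. Opens contained in A: ∅.
Taking the union of these: int(A) = ∅.
cl(A) = ⋂ {C closed : A ⊆ C}. Closed sets containing A: {echo, hotel}, {delta, echo, hotel}, {echo, foxtrot, hotel}, {echo, golf, hotel}, {delta, echo, foxtrot, hotel}, {delta, echo, golf, hotel}, {echo, foxtrot, golf, hotel}, {delta, echo, foxtrot, golf, hotel}.
Intersecting these: cl(A) = {echo, hotel}.
∂A = cl(A) ∖ int(A) = {echo, hotel} ∖ ∅ = {echo, hotel}.


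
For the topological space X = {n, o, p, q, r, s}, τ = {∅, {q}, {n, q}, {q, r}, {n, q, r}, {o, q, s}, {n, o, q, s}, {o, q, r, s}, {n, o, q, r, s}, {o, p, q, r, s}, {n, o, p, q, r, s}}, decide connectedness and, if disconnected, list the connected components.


(X, τ) is connected.

Find clopen sets (U ∈ τ with X ∖ U ∈ τ):
  U = ∅, X ∖ U = {n, o, p, q, r, s} — both open, so U is clopen.
  U = {n, o, p, q, r, s}, X ∖ U = ∅ — both open, so U is clopen.
Only trivial clopens (∅ and X) exist, so (X, τ) is connected.
Compute connected components by grouping points that agree on all clopens:
  component: {n, o, p, q, r, s}


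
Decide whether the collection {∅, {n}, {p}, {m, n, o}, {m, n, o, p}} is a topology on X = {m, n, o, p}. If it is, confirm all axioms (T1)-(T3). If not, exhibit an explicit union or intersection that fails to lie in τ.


τ is NOT a topology on X.

Axiom (T1): ∅ ∈ τ? Yes; X ∈ τ? Yes.
Axiom (T2/T3): check pairwise unions and intersections of members of τ.
Counterexample for (T2): {n} ∪ {p} = {n, p} ∉ τ. Therefore τ is NOT a topology.


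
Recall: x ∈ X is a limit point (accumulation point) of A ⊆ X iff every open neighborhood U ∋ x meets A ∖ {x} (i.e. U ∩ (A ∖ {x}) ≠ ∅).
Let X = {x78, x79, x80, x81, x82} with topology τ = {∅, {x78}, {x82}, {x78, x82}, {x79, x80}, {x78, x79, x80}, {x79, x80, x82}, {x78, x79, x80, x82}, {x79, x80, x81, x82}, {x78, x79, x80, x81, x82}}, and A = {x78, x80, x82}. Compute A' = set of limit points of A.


A' = {x79, x81}

For each x ∈ X, list the open sets U ∈ τ with x ∈ U, then check whether U ∩ (A ∖ {x}) ≠ ∅ for every such U.
  x = x78: open {x78} ∋ x has {x78} ∩ (A ∖ {x78}) = ∅, so x is NOT a limit point.
  x = x79: opens ∋ x are {x79, x80}, {x78, x79, x80}, {x79, x80, x82}, {x78, x79, x80, x82}, {x79, x80, x81, x82}, {x78, x79, x80, x81, x82}; each meets A ∖ {x79}, so x IS a limit point.
  x = x80: open {x79, x80} ∋ x has {x79, x80} ∩ (A ∖ {x80}) = ∅, so x is NOT a limit point.
  x = x81: opens ∋ x are {x79, x80, x81, x82}, {x78, x79, x80, x81, x82}; each meets A ∖ {x81}, so x IS a limit point.
  x = x82: open {x82} ∋ x has {x82} ∩ (A ∖ {x82}) = ∅, so x is NOT a limit point.
Collecting: A' = {x79, x81}.


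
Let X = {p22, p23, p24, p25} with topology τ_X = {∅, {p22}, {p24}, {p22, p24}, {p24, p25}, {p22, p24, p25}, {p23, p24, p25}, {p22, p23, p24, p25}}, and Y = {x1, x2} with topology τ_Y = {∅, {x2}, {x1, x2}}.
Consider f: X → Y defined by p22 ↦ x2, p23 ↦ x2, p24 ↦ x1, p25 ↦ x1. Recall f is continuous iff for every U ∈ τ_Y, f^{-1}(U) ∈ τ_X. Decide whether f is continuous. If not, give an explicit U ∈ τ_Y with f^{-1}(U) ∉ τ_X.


f is NOT continuous.

Compute f^{-1}(U) for each U ∈ τ_Y:
  U = ∅: f^{-1}(U) = ∅ ∈ τ_X ✓.
  U = {x2}: f^{-1}(U) = {p22, p23} ∉ τ_X ✗.
  U = {x1, x2}: f^{-1}(U) = {p22, p23, p24, p25} ∈ τ_X ✓.
Found U = {x2} with f^{-1}(U) = {p22, p23} not in τ_X. Therefore f is NOT continuous.


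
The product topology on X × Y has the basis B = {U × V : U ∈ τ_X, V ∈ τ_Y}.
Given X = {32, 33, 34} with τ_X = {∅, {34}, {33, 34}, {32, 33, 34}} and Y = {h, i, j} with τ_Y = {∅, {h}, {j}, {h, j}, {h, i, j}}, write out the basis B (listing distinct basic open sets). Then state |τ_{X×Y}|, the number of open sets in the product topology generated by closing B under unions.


Basis B = {∅ × ∅, {34} × {h}, {34} × {j}, {33, 34} × {h}, {33, 34} × {j}, {34} × {h, j}, {32, 33, 34} × {h}, {32, 33, 34} × {j}, {34} × {h, i, j}, {33, 34} × {h, j}, {32, 33, 34} × {h, j}, {33, 34} × {h, i, j}, {32, 33, 34} × {h, i, j}}; |τ_{X×Y}| = 30.

Enumerate products U × V with U ∈ τ_X, V ∈ τ_Y (deduplicated):
  ∅ × ∅ = {} (∅)
  {34} × {h} = {(34,h)}
  {34} × {j} = {(34,j)}
  {33, 34} × {h} = {(33,h), (34,h)}
  {33, 34} × {j} = {(33,j), (34,j)}
  {34} × {h, j} = {(34,h), (34,j)}
  {32, 33, 34} × {h} = {(32,h), (33,h), (34,h)}
  {32, 33, 34} × {j} = {(32,j), (33,j), (34,j)}
  {34} × {h, i, j} = {(34,h), (34,i), (34,j)}
  {33, 34} × {h, j} = {(33,h), (33,j), (34,h), (34,j)}
  {32, 33, 34} × {h, j} = {(32,h), (32,j), (33,h), (33,j), (34,h), (34,j)}
  {33, 34} × {h, i, j} = {(33,h), (33,i), (33,j), (34,h), (34,i), (34,j)}
  {32, 33, 34} × {h, i, j} = {(32,h), (32,i), (32,j), (33,h), (33,i), (33,j), (34,h), (34,i), (34,j)}
These 13 distinct sets form the basis B.
Close under arbitrary unions to get τ_{X×Y}; counting gives |τ_{X×Y}| = 30.


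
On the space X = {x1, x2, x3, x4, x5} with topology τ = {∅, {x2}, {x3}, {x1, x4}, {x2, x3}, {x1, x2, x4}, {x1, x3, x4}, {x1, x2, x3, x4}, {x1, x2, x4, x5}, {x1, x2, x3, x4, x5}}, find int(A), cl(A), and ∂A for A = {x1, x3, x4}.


int(A) = {x1, x3, x4}, cl(A) = {x1, x3, x4, x5}, ∂A = {x5}.

Closed sets in (X, τ) are complements of opens:
  closed(X, τ) = {∅, {x3}, {x5}, {x2, x5}, {x3, x5}, {x1, x4, x5}, {x2, x3, x5}, {x1, x2, x4, x5}, {x1, x3, x4, x5}, {x1, x2, x3, x4, x5}}.
int(A) = ⋃ {U ∈ τ : U ⊆ A}. Opens contained in A: ∅, {x3}, {x1, x4}, {x1, x3, x4}.
Taking the union of these: int(A) = {x1, x3, x4}.
cl(A) = ⋂ {C closed : A ⊆ C}. Closed sets containing A: {x1, x3, x4, x5}, {x1, x2, x3, x4, x5}.
Intersecting these: cl(A) = {x1, x3, x4, x5}.
∂A = cl(A) ∖ int(A) = {x1, x3, x4, x5} ∖ {x1, x3, x4} = {x5}.


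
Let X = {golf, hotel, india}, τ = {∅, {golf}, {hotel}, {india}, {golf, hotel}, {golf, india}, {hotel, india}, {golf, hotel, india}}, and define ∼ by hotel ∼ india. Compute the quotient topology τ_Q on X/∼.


X/∼ = {[golf], [hotel=india]}; |τ_Q| = 4.

Equivalence classes: [golf], [hotel=india].
Quotient map π: X → X/∼ sends golf ↦ [golf], hotel ↦ [hotel=india], india ↦ [hotel=india].
For each subset V ⊆ X/∼, compute π^{-1}(V) ⊆ X and check whether π^{-1}(V) ∈ τ. V is open in τ_Q iff π^{-1}(V) ∈ τ.
  V = {}: π^{-1}(V) = ∅ ∈ τ ✓.
  V = {[golf]}: π^{-1}(V) = {golf} ∈ τ ✓.
  V = {[hotel=india]}: π^{-1}(V) = {hotel, india} ∈ τ ✓.
  V = {[golf], [hotel=india]}: π^{-1}(V) = {golf, hotel, india} ∈ τ ✓.
Open sets in the quotient: τ_Q = {{}, {[golf]}, {[hotel=india]}, {[golf], [hotel=india]}} (4 elements).


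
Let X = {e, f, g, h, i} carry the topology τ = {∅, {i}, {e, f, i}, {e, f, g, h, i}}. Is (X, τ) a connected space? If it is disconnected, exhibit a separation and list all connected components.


(X, τ) is connected.

Find clopen sets (U ∈ τ with X ∖ U ∈ τ):
  U = ∅, X ∖ U = {e, f, g, h, i} — both open, so U is clopen.
  U = {e, f, g, h, i}, X ∖ U = ∅ — both open, so U is clopen.
Only trivial clopens (∅ and X) exist, so (X, τ) is connected.
Compute connected components by grouping points that agree on all clopens:
  component: {e, f, g, h, i}


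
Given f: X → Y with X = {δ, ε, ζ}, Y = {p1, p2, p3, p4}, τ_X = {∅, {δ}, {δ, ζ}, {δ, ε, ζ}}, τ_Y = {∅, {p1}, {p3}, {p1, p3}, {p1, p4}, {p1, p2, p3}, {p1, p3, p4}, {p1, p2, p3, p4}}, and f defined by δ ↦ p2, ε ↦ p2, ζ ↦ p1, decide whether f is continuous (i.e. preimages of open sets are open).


f is NOT continuous.

Compute f^{-1}(U) for each U ∈ τ_Y:
  U = ∅: f^{-1}(U) = ∅ ∈ τ_X ✓.
  U = {p1}: f^{-1}(U) = {ζ} ∉ τ_X ✗.
  U = {p3}: f^{-1}(U) = ∅ ∈ τ_X ✓.
  U = {p1, p3}: f^{-1}(U) = {ζ} ∉ τ_X ✗.
  U = {p1, p4}: f^{-1}(U) = {ζ} ∉ τ_X ✗.
  U = {p1, p2, p3}: f^{-1}(U) = {δ, ε, ζ} ∈ τ_X ✓.
  U = {p1, p3, p4}: f^{-1}(U) = {ζ} ∉ τ_X ✗.
  U = {p1, p2, p3, p4}: f^{-1}(U) = {δ, ε, ζ} ∈ τ_X ✓.
Found U = {p1} with f^{-1}(U) = {ζ} not in τ_X. Therefore f is NOT continuous.


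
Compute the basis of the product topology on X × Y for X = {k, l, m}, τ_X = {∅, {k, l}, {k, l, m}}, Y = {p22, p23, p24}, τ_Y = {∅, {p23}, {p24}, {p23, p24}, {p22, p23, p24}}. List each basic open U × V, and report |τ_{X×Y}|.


Basis B = {∅ × ∅, {k, l} × {p23}, {k, l} × {p24}, {k, l, m} × {p23}, {k, l, m} × {p24}, {k, l} × {p23, p24}, {k, l} × {p22, p23, p24}, {k, l, m} × {p23, p24}, {k, l, m} × {p22, p23, p24}}; |τ_{X×Y}| = 14.

Enumerate products U × V with U ∈ τ_X, V ∈ τ_Y (deduplicated):
  ∅ × ∅ = {} (∅)
  {k, l} × {p23} = {(k,p23), (l,p23)}
  {k, l} × {p24} = {(k,p24), (l,p24)}
  {k, l, m} × {p23} = {(k,p23), (l,p23), (m,p23)}
  {k, l, m} × {p24} = {(k,p24), (l,p24), (m,p24)}
  {k, l} × {p23, p24} = {(k,p23), (k,p24), (l,p23), (l,p24)}
  {k, l} × {p22, p23, p24} = {(k,p22), (k,p23), (k,p24), (l,p22), (l,p23), (l,p24)}
  {k, l, m} × {p23, p24} = {(k,p23), (k,p24), (l,p23), (l,p24), (m,p23), (m,p24)}
  {k, l, m} × {p22, p23, p24} = {(k,p22), (k,p23), (k,p24), (l,p22), (l,p23), (l,p24), (m,p22), (m,p23), (m,p24)}
These 9 distinct sets form the basis B.
Close under arbitrary unions to get τ_{X×Y}; counting gives |τ_{X×Y}| = 14.


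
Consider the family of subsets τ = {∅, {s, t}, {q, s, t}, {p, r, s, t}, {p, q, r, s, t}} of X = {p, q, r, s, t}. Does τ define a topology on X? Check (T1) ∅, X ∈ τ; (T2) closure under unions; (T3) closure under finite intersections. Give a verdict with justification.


τ IS a topology on X.

Axiom (T1): ∅ ∈ τ? Yes; X ∈ τ? Yes.
Axiom (T2/T3): check pairwise unions and intersections of members of τ.
All pairwise intersections and unions checked — each lies in τ. Therefore τ satisfies (T1), (T2), (T3): it IS a topology on X.


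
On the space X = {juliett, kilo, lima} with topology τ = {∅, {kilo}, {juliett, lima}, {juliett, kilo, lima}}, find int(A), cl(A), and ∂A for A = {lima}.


int(A) = ∅, cl(A) = {juliett, lima}, ∂A = {juliett, lima}.

Closed sets in (X, τ) are complements of opens:
  closed(X, τ) = {∅, {kilo}, {juliett, lima}, {juliett, kilo, lima}}.
int(A) = ⋃ {U ∈ τ : U ⊆ A}. Opens contained in A: ∅.
Taking the union of these: int(A) = ∅.
cl(A) = ⋂ {C closed : A ⊆ C}. Closed sets containing A: {juliett, lima}, {juliett, kilo, lima}.
Intersecting these: cl(A) = {juliett, lima}.
∂A = cl(A) ∖ int(A) = {juliett, lima} ∖ ∅ = {juliett, lima}.


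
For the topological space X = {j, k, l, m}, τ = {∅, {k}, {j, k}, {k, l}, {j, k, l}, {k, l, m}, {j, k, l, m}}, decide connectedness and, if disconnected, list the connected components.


(X, τ) is connected.

Find clopen sets (U ∈ τ with X ∖ U ∈ τ):
  U = ∅, X ∖ U = {j, k, l, m} — both open, so U is clopen.
  U = {j, k, l, m}, X ∖ U = ∅ — both open, so U is clopen.
Only trivial clopens (∅ and X) exist, so (X, τ) is connected.
Compute connected components by grouping points that agree on all clopens:
  component: {j, k, l, m}


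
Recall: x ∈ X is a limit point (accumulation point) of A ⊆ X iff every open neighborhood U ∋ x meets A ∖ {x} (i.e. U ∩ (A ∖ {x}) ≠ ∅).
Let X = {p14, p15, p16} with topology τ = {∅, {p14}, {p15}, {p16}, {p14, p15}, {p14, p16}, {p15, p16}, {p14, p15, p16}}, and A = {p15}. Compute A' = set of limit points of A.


A' = ∅

For each x ∈ X, list the open sets U ∈ τ with x ∈ U, then check whether U ∩ (A ∖ {x}) ≠ ∅ for every such U.
  x = p14: open {p14} ∋ x has {p14} ∩ (A ∖ {p14}) = ∅, so x is NOT a limit point.
  x = p15: open {p15} ∋ x has {p15} ∩ (A ∖ {p15}) = ∅, so x is NOT a limit point.
  x = p16: open {p16} ∋ x has {p16} ∩ (A ∖ {p16}) = ∅, so x is NOT a limit point.
Collecting: A' = ∅.


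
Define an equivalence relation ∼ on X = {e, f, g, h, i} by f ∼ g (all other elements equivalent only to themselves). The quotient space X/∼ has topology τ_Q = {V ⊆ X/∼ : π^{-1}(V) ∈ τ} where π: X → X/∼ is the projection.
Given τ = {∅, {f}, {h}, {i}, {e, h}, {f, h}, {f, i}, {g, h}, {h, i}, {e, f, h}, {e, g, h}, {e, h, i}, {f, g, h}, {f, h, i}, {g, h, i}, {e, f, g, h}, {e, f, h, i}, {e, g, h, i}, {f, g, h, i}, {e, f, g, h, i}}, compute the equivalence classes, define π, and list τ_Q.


X/∼ = {[e], [f=g], [h], [i]}; |τ_Q| = 10.

Equivalence classes: [e], [f=g], [h], [i].
Quotient map π: X → X/∼ sends e ↦ [e], f ↦ [f=g], g ↦ [f=g], h ↦ [h], i ↦ [i].
For each subset V ⊆ X/∼, compute π^{-1}(V) ⊆ X and check whether π^{-1}(V) ∈ τ. V is open in τ_Q iff π^{-1}(V) ∈ τ.
  V = {}: π^{-1}(V) = ∅ ∈ τ ✓.
  V = {[e]}: π^{-1}(V) = {e} ∉ τ ✗.
  V = {[f=g]}: π^{-1}(V) = {f, g} ∉ τ ✗.
  V = {[e], [f=g]}: π^{-1}(V) = {e, f, g} ∉ τ ✗.
  V = {[h]}: π^{-1}(V) = {h} ∈ τ ✓.
  V = {[e], [h]}: π^{-1}(V) = {e, h} ∈ τ ✓.
  V = {[f=g], [h]}: π^{-1}(V) = {f, g, h} ∈ τ ✓.
  V = {[e], [f=g], [h]}: π^{-1}(V) = {e, f, g, h} ∈ τ ✓.
  V = {[i]}: π^{-1}(V) = {i} ∈ τ ✓.
  V = {[e], [i]}: π^{-1}(V) = {e, i} ∉ τ ✗.
  V = {[f=g], [i]}: π^{-1}(V) = {f, g, i} ∉ τ ✗.
  V = {[e], [f=g], [i]}: π^{-1}(V) = {e, f, g, i} ∉ τ ✗.
  V = {[h], [i]}: π^{-1}(V) = {h, i} ∈ τ ✓.
  V = {[e], [h], [i]}: π^{-1}(V) = {e, h, i} ∈ τ ✓.
  V = {[f=g], [h], [i]}: π^{-1}(V) = {f, g, h, i} ∈ τ ✓.
  V = {[e], [f=g], [h], [i]}: π^{-1}(V) = {e, f, g, h, i} ∈ τ ✓.
Open sets in the quotient: τ_Q = {{}, {[h]}, {[e], [h]}, {[f=g], [h]}, {[e], [f=g], [h]}, {[i]}, {[h], [i]}, {[e], [h], [i]}, {[f=g], [h], [i]}, {[e], [f=g], [h], [i]}} (10 elements).


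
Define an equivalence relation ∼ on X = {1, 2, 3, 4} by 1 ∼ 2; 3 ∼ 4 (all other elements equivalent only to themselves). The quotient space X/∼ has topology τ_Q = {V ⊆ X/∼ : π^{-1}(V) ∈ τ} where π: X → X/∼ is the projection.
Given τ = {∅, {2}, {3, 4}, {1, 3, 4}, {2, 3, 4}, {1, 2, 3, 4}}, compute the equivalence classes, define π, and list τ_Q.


X/∼ = {[1=2], [3=4]}; |τ_Q| = 3.

Equivalence classes: [1=2], [3=4].
Quotient map π: X → X/∼ sends 1 ↦ [1=2], 2 ↦ [1=2], 3 ↦ [3=4], 4 ↦ [3=4].
For each subset V ⊆ X/∼, compute π^{-1}(V) ⊆ X and check whether π^{-1}(V) ∈ τ. V is open in τ_Q iff π^{-1}(V) ∈ τ.
  V = {}: π^{-1}(V) = ∅ ∈ τ ✓.
  V = {[1=2]}: π^{-1}(V) = {1, 2} ∉ τ ✗.
  V = {[3=4]}: π^{-1}(V) = {3, 4} ∈ τ ✓.
  V = {[1=2], [3=4]}: π^{-1}(V) = {1, 2, 3, 4} ∈ τ ✓.
Open sets in the quotient: τ_Q = {{}, {[3=4]}, {[1=2], [3=4]}} (3 elements).


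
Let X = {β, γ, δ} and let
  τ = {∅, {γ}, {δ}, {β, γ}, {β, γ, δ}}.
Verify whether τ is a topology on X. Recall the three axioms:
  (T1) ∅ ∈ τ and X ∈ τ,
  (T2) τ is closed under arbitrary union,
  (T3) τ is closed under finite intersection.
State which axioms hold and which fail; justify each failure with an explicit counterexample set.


τ is NOT a topology on X.

Axiom (T1): ∅ ∈ τ? Yes; X ∈ τ? Yes.
Axiom (T2/T3): check pairwise unions and intersections of members of τ.
Counterexample for (T2): {γ} ∪ {δ} = {γ, δ} ∉ τ. Therefore τ is NOT a topology.


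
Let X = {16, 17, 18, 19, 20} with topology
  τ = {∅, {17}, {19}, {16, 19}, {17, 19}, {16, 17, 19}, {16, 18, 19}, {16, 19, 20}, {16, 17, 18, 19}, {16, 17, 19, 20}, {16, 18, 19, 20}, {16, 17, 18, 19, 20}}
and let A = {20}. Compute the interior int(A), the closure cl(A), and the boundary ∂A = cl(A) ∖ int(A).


int(A) = ∅, cl(A) = {20}, ∂A = {20}.

Closed sets in (X, τ) are complements of opens:
  closed(X, τ) = {∅, {17}, {18}, {20}, {17, 18}, {17, 20}, {18, 20}, {16, 18, 20}, {17, 18, 20}, {16, 17, 18, 20}, {16, 18, 19, 20}, {16, 17, 18, 19, 20}}.
int(A) = ⋃ {U ∈ τ : U ⊆ A}. Opens contained in A: ∅.
Taking the union of these: int(A) = ∅.
cl(A) = ⋂ {C closed : A ⊆ C}. Closed sets containing A: {20}, {17, 20}, {18, 20}, {16, 18, 20}, {17, 18, 20}, {16, 17, 18, 20}, {16, 18, 19, 20}, {16, 17, 18, 19, 20}.
Intersecting these: cl(A) = {20}.
∂A = cl(A) ∖ int(A) = {20} ∖ ∅ = {20}.


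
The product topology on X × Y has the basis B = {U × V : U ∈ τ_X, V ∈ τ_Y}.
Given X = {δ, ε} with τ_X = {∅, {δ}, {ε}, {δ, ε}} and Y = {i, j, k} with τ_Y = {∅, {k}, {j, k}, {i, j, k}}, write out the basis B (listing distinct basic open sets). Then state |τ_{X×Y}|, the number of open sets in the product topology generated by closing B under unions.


Basis B = {∅ × ∅, {δ} × {k}, {ε} × {k}, {δ} × {j, k}, {δ, ε} × {k}, {ε} × {j, k}, {δ} × {i, j, k}, {ε} × {i, j, k}, {δ, ε} × {j, k}, {δ, ε} × {i, j, k}}; |τ_{X×Y}| = 16.

Enumerate products U × V with U ∈ τ_X, V ∈ τ_Y (deduplicated):
  ∅ × ∅ = {} (∅)
  {δ} × {k} = {(δ,k)}
  {ε} × {k} = {(ε,k)}
  {δ} × {j, k} = {(δ,j), (δ,k)}
  {δ, ε} × {k} = {(δ,k), (ε,k)}
  {ε} × {j, k} = {(ε,j), (ε,k)}
  {δ} × {i, j, k} = {(δ,i), (δ,j), (δ,k)}
  {ε} × {i, j, k} = {(ε,i), (ε,j), (ε,k)}
  {δ, ε} × {j, k} = {(δ,j), (δ,k), (ε,j), (ε,k)}
  {δ, ε} × {i, j, k} = {(δ,i), (δ,j), (δ,k), (ε,i), (ε,j), (ε,k)}
These 10 distinct sets form the basis B.
Close under arbitrary unions to get τ_{X×Y}; counting gives |τ_{X×Y}| = 16.


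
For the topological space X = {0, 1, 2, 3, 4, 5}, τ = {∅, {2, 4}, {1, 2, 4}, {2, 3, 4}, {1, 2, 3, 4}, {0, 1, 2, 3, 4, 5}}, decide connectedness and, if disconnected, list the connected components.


(X, τ) is connected.

Find clopen sets (U ∈ τ with X ∖ U ∈ τ):
  U = ∅, X ∖ U = {0, 1, 2, 3, 4, 5} — both open, so U is clopen.
  U = {0, 1, 2, 3, 4, 5}, X ∖ U = ∅ — both open, so U is clopen.
Only trivial clopens (∅ and X) exist, so (X, τ) is connected.
Compute connected components by grouping points that agree on all clopens:
  component: {0, 1, 2, 3, 4, 5}


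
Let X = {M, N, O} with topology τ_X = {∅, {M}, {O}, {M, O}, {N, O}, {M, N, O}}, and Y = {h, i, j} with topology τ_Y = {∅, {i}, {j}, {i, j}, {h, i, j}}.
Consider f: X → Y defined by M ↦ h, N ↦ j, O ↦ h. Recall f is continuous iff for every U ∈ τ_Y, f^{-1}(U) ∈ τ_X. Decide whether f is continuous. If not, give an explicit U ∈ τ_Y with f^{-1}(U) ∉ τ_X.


f is NOT continuous.

Compute f^{-1}(U) for each U ∈ τ_Y:
  U = ∅: f^{-1}(U) = ∅ ∈ τ_X ✓.
  U = {i}: f^{-1}(U) = ∅ ∈ τ_X ✓.
  U = {j}: f^{-1}(U) = {N} ∉ τ_X ✗.
  U = {i, j}: f^{-1}(U) = {N} ∉ τ_X ✗.
  U = {h, i, j}: f^{-1}(U) = {M, N, O} ∈ τ_X ✓.
Found U = {j} with f^{-1}(U) = {N} not in τ_X. Therefore f is NOT continuous.
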